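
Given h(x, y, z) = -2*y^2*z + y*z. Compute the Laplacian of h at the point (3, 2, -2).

8

∂²h/∂x² = 0
∂²h/∂y² = -4*z
∂²h/∂z² = 0
∇²h = -4*z
At (3, 2, -2): 8.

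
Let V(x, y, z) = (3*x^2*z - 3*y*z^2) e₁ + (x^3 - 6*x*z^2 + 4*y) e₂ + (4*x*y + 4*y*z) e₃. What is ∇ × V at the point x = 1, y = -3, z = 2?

(∇×V)₁ = ∂V₃/∂y − ∂V₂/∂z = 12*x*z + 4*x + 4*z
(∇×V)₂ = ∂V₁/∂z − ∂V₃/∂x = 3*x^2 - 6*y*z - 4*y
(∇×V)₃ = ∂V₂/∂x − ∂V₁/∂y = 3*x^2 - 3*z^2
∇×V = (12*x*z + 4*x + 4*z, 3*x^2 - 6*y*z - 4*y, 3*x^2 - 3*z^2)
At (1, -3, 2): (36, 51, -9).

(36, 51, -9)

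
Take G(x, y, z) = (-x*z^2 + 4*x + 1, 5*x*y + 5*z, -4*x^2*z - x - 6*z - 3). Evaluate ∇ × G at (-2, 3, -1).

(-5, 13, 15)

(∇×G)₁ = ∂G₃/∂y − ∂G₂/∂z = -5
(∇×G)₂ = ∂G₁/∂z − ∂G₃/∂x = 6*x*z + 1
(∇×G)₃ = ∂G₂/∂x − ∂G₁/∂y = 5*y
∇×G = (-5, 6*x*z + 1, 5*y)
At (-2, 3, -1): (-5, 13, 15).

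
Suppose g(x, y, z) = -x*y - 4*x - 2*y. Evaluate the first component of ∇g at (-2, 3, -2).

-7

(∇g)_1 = ∂g/∂x = -y - 4
At (-2, 3, -2): -7.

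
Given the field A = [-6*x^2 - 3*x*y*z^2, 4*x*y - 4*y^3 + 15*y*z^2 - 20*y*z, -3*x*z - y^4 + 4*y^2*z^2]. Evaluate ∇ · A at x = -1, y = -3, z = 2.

∂A₁/∂x = -12*x - 3*y*z^2
∂A₂/∂y = 4*x - 12*y^2 + 15*z^2 - 20*z
∂A₃/∂z = -3*x + 8*y^2*z
∇·A = -11*x + 8*y^2*z - 12*y^2 - 3*y*z^2 + 15*z^2 - 20*z
At (-1, -3, 2): 103.

103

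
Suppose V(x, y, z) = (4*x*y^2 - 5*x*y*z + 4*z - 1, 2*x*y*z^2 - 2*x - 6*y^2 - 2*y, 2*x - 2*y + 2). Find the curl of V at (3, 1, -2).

(∇×V)₁ = ∂V₃/∂y − ∂V₂/∂z = -4*x*y*z - 2
(∇×V)₂ = ∂V₁/∂z − ∂V₃/∂x = -5*x*y + 2
(∇×V)₃ = ∂V₂/∂x − ∂V₁/∂y = -8*x*y + 5*x*z + 2*y*z^2 - 2
∇×V = (-4*x*y*z - 2, -5*x*y + 2, -8*x*y + 5*x*z + 2*y*z^2 - 2)
At (3, 1, -2): (22, -13, -48).

(22, -13, -48)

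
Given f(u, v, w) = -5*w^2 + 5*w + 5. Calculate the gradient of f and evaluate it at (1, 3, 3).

(0, 0, -25)

∂f/∂u = 0
∂f/∂v = 0
∂f/∂w = -10*w + 5
∇f = (0, 0, -10*w + 5)
At (1, 3, 3): (0, 0, -25).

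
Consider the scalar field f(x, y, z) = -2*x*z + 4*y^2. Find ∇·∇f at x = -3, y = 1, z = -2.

8

∂²f/∂x² = 0
∂²f/∂y² = 8
∂²f/∂z² = 0
∇²f = 8
At (-3, 1, -2): 8.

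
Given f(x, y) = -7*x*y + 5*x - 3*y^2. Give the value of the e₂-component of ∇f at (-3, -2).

33

(∇f)_2 = ∂f/∂y = -7*x - 6*y
At (-3, -2): 33.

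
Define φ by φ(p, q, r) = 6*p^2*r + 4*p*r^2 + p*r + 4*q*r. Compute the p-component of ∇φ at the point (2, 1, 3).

(∇φ)_1 = ∂φ/∂p = 12*p*r + 4*r^2 + r
At (2, 1, 3): 111.

111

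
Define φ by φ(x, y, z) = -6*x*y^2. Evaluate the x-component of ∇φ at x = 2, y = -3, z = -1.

(∇φ)_1 = ∂φ/∂x = -6*y^2
At (2, -3, -1): -54.

-54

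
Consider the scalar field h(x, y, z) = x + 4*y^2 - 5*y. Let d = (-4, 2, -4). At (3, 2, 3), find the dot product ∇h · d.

18

∂h/∂x = 1
∂h/∂y = 8*y - 5
∂h/∂z = 0
∇h at (3, 2, 3) = (1, 11, 0)
∇h · d = (1)(-4) + (11)(2) + (0)(-4) = 18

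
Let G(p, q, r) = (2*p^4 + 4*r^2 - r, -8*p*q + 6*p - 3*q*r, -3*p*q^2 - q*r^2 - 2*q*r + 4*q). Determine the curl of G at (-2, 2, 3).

(19, 35, -10)

(∇×G)₁ = ∂G₃/∂q − ∂G₂/∂r = -6*p*q + 3*q - r^2 - 2*r + 4
(∇×G)₂ = ∂G₁/∂r − ∂G₃/∂p = 3*q^2 + 8*r - 1
(∇×G)₃ = ∂G₂/∂p − ∂G₁/∂q = -8*q + 6
∇×G = (-6*p*q + 3*q - r^2 - 2*r + 4, 3*q^2 + 8*r - 1, -8*q + 6)
At (-2, 2, 3): (19, 35, -10).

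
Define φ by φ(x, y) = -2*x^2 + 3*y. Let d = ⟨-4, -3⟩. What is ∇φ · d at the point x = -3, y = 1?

-57

∂φ/∂x = -4*x
∂φ/∂y = 3
∇φ at (-3, 1) = (12, 3)
∇φ · d = (12)(-4) + (3)(-3) = -57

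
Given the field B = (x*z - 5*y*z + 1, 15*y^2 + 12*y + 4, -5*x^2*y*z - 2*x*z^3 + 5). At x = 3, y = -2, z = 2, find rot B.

(-90, -91, 10)

(∇×B)₁ = ∂B₃/∂y − ∂B₂/∂z = -5*x^2*z
(∇×B)₂ = ∂B₁/∂z − ∂B₃/∂x = 10*x*y*z + x - 5*y + 2*z^3
(∇×B)₃ = ∂B₂/∂x − ∂B₁/∂y = 5*z
∇×B = (-5*x^2*z, 10*x*y*z + x - 5*y + 2*z^3, 5*z)
At (3, -2, 2): (-90, -91, 10).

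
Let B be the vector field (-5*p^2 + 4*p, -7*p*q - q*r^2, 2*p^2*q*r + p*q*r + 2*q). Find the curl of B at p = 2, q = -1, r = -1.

(∇×B)₁ = ∂B₃/∂q − ∂B₂/∂r = 2*p^2*r + p*r + 2*q*r + 2
(∇×B)₂ = ∂B₁/∂r − ∂B₃/∂p = -4*p*q*r - q*r
(∇×B)₃ = ∂B₂/∂p − ∂B₁/∂q = -7*q
∇×B = (2*p^2*r + p*r + 2*q*r + 2, -4*p*q*r - q*r, -7*q)
At (2, -1, -1): (-6, -9, 7).

(-6, -9, 7)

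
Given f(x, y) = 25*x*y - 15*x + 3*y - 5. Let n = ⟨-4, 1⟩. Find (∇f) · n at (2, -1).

213

∂f/∂x = 25*y - 15
∂f/∂y = 25*x + 3
∇f at (2, -1) = (-40, 53)
∇f · n = (-40)(-4) + (53)(1) = 213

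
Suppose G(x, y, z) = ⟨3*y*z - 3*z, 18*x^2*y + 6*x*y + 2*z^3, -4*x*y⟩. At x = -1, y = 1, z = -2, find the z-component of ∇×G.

-24

(∇×G)_3 = ∂G₂/∂x − ∂G₁/∂y
= 36*x*y + 6*y − (3*z)
= 36*x*y + 6*y - 3*z
At (-1, 1, -2): -24.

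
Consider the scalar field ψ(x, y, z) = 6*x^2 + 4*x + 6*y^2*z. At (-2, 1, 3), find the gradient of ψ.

(-20, 36, 6)

∂ψ/∂x = 12*x + 4
∂ψ/∂y = 12*y*z
∂ψ/∂z = 6*y^2
∇ψ = (12*x + 4, 12*y*z, 6*y^2)
At (-2, 1, 3): (-20, 36, 6).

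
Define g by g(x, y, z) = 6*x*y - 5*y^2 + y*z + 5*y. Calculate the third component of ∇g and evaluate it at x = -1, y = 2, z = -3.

(∇g)_3 = ∂g/∂z = y
At (-1, 2, -3): 2.

2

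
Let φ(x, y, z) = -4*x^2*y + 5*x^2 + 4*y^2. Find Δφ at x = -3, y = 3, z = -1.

-6

∂²φ/∂x² = 2*(-4*y + 5)
∂²φ/∂y² = 8
∂²φ/∂z² = 0
∇²φ = -8*y + 18
At (-3, 3, -1): -6.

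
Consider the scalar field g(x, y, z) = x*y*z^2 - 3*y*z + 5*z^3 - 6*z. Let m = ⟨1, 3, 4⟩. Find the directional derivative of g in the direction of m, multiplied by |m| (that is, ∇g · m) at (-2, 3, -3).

624

∂g/∂x = y*z^2
∂g/∂y = x*z^2 - 3*z
∂g/∂z = 2*x*y*z - 3*y + 15*z^2 - 6
∇g at (-2, 3, -3) = (27, -9, 156)
∇g · m = (27)(1) + (-9)(3) + (156)(4) = 624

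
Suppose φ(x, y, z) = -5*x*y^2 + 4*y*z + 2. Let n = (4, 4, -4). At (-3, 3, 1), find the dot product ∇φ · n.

148

∂φ/∂x = -5*y^2
∂φ/∂y = -10*x*y + 4*z
∂φ/∂z = 4*y
∇φ at (-3, 3, 1) = (-45, 94, 12)
∇φ · n = (-45)(4) + (94)(4) + (12)(-4) = 148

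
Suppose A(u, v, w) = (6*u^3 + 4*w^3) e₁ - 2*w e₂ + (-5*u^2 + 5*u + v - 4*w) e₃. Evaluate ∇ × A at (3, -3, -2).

(∇×A)₁ = ∂A₃/∂v − ∂A₂/∂w = 3
(∇×A)₂ = ∂A₁/∂w − ∂A₃/∂u = 10*u + 12*w^2 - 5
(∇×A)₃ = ∂A₂/∂u − ∂A₁/∂v = 0
∇×A = (3, 10*u + 12*w^2 - 5, 0)
At (3, -3, -2): (3, 73, 0).

(3, 73, 0)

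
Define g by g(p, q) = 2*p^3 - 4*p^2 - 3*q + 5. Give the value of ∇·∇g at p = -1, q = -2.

∂²g/∂p² = 4*(3*p - 2)
∂²g/∂q² = 0
∇²g = 12*p - 8
At (-1, -2): -20.

-20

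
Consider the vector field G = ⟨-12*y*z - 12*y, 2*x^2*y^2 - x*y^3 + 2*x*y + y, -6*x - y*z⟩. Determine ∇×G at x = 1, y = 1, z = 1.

(∇×G)₁ = ∂G₃/∂y − ∂G₂/∂z = -z
(∇×G)₂ = ∂G₁/∂z − ∂G₃/∂x = -12*y + 6
(∇×G)₃ = ∂G₂/∂x − ∂G₁/∂y = 4*x*y^2 - y^3 + 2*y + 12*z + 12
∇×G = (-z, -12*y + 6, 4*x*y^2 - y^3 + 2*y + 12*z + 12)
At (1, 1, 1): (-1, -6, 29).

(-1, -6, 29)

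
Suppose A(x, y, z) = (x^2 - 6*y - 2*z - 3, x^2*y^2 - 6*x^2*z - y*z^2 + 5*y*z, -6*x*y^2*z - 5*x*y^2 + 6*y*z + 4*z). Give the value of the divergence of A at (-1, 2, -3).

∂A₁/∂x = 2*x
∂A₂/∂y = 2*x^2*y - z^2 + 5*z
∂A₃/∂z = -6*x*y^2 + 6*y + 4
∇·A = 2*x^2*y - 6*x*y^2 + 2*x + 6*y - z^2 + 5*z + 4
At (-1, 2, -3): 18.

18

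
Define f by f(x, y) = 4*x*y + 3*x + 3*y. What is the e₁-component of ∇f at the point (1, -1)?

-1

(∇f)_1 = ∂f/∂x = 4*y + 3
At (1, -1): -1.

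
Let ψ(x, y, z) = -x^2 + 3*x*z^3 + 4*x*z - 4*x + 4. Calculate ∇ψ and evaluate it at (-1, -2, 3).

∂ψ/∂x = -2*x + 3*z^3 + 4*z - 4
∂ψ/∂y = 0
∂ψ/∂z = 9*x*z^2 + 4*x
∇ψ = (-2*x + 3*z^3 + 4*z - 4, 0, 9*x*z^2 + 4*x)
At (-1, -2, 3): (91, 0, -85).

(91, 0, -85)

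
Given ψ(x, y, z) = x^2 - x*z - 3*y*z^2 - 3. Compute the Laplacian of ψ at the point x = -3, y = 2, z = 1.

-10

∂²ψ/∂x² = 2
∂²ψ/∂y² = 0
∂²ψ/∂z² = -6*y
∇²ψ = -6*y + 2
At (-3, 2, 1): -10.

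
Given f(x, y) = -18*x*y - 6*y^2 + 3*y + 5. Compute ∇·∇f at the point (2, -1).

-12

∂²f/∂x² = 0
∂²f/∂y² = -12
∇²f = -12
At (2, -1): -12.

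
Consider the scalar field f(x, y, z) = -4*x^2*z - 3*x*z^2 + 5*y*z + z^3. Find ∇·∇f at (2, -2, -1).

∂²f/∂x² = -8*z
∂²f/∂y² = 0
∂²f/∂z² = 6*(-x + z)
∇²f = -6*x - 2*z
At (2, -2, -1): -10.

-10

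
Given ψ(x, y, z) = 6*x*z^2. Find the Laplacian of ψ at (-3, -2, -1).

-36

∂²ψ/∂x² = 0
∂²ψ/∂y² = 0
∂²ψ/∂z² = 12*x
∇²ψ = 12*x
At (-3, -2, -1): -36.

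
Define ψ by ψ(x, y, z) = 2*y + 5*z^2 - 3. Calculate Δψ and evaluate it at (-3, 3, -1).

10

∂²ψ/∂x² = 0
∂²ψ/∂y² = 0
∂²ψ/∂z² = 10
∇²ψ = 10
At (-3, 3, -1): 10.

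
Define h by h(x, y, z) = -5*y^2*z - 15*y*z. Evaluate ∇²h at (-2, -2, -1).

∂²h/∂x² = 0
∂²h/∂y² = -10*z
∂²h/∂z² = 0
∇²h = -10*z
At (-2, -2, -1): 10.

10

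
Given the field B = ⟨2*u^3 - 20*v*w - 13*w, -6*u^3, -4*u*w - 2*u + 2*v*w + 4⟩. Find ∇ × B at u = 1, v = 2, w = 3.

(6, -39, 42)

(∇×B)₁ = ∂B₃/∂v − ∂B₂/∂w = 2*w
(∇×B)₂ = ∂B₁/∂w − ∂B₃/∂u = -20*v + 4*w - 11
(∇×B)₃ = ∂B₂/∂u − ∂B₁/∂v = -18*u^2 + 20*w
∇×B = (2*w, -20*v + 4*w - 11, -18*u^2 + 20*w)
At (1, 2, 3): (6, -39, 42).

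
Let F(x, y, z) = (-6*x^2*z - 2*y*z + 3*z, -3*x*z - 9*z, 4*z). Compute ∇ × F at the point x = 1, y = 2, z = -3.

(∇×F)₁ = ∂F₃/∂y − ∂F₂/∂z = 3*x + 9
(∇×F)₂ = ∂F₁/∂z − ∂F₃/∂x = -6*x^2 - 2*y + 3
(∇×F)₃ = ∂F₂/∂x − ∂F₁/∂y = -z
∇×F = (3*x + 9, -6*x^2 - 2*y + 3, -z)
At (1, 2, -3): (12, -7, 3).

(12, -7, 3)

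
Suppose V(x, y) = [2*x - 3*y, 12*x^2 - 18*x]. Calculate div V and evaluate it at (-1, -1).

∂V₁/∂x = 2
∂V₂/∂y = 0
∇·V = 2
At (-1, -1): 2.

2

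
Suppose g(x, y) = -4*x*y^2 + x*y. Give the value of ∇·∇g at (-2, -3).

∂²g/∂x² = 0
∂²g/∂y² = -8*x
∇²g = -8*x
At (-2, -3): 16.

16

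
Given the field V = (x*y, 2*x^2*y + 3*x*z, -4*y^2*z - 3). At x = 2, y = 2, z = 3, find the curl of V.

(-54, 0, 23)

(∇×V)₁ = ∂V₃/∂y − ∂V₂/∂z = -3*x - 8*y*z
(∇×V)₂ = ∂V₁/∂z − ∂V₃/∂x = 0
(∇×V)₃ = ∂V₂/∂x − ∂V₁/∂y = 4*x*y - x + 3*z
∇×V = (-3*x - 8*y*z, 0, 4*x*y - x + 3*z)
At (2, 2, 3): (-54, 0, 23).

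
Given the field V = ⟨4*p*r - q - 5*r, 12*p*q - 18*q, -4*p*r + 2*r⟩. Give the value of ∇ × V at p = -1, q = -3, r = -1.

(∇×V)₁ = ∂V₃/∂q − ∂V₂/∂r = 0
(∇×V)₂ = ∂V₁/∂r − ∂V₃/∂p = 4*p + 4*r - 5
(∇×V)₃ = ∂V₂/∂p − ∂V₁/∂q = 12*q + 1
∇×V = (0, 4*p + 4*r - 5, 12*q + 1)
At (-1, -3, -1): (0, -13, -35).

(0, -13, -35)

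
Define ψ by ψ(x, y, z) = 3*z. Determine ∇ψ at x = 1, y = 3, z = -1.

(0, 0, 3)

∂ψ/∂x = 0
∂ψ/∂y = 0
∂ψ/∂z = 3
∇ψ = (0, 0, 3)
At (1, 3, -1): (0, 0, 3).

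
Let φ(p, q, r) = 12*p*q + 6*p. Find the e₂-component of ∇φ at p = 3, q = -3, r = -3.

36

(∇φ)_2 = ∂φ/∂q = 12*p
At (3, -3, -3): 36.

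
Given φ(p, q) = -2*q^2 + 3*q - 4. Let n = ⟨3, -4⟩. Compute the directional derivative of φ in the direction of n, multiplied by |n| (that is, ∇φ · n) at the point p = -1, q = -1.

-28

∂φ/∂p = 0
∂φ/∂q = -4*q + 3
∇φ at (-1, -1) = (0, 7)
∇φ · n = (0)(3) + (7)(-4) = -28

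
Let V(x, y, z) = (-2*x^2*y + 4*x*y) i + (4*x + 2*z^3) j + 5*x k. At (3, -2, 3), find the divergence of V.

∂V₁/∂x = -4*x*y + 4*y
∂V₂/∂y = 0
∂V₃/∂z = 0
∇·V = -4*x*y + 4*y
At (3, -2, 3): 16.

16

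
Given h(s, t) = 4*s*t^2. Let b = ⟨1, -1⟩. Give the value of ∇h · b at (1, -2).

∂h/∂s = 4*t^2
∂h/∂t = 8*s*t
∇h at (1, -2) = (16, -16)
∇h · b = (16)(1) + (-16)(-1) = 32

32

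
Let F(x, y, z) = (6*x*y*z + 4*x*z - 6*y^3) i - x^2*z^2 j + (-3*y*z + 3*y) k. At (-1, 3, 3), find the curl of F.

(∇×F)₁ = ∂F₃/∂y − ∂F₂/∂z = 2*x^2*z - 3*z + 3
(∇×F)₂ = ∂F₁/∂z − ∂F₃/∂x = 6*x*y + 4*x
(∇×F)₃ = ∂F₂/∂x − ∂F₁/∂y = -2*x*z^2 - 6*x*z + 18*y^2
∇×F = (2*x^2*z - 3*z + 3, 6*x*y + 4*x, -2*x*z^2 - 6*x*z + 18*y^2)
At (-1, 3, 3): (0, -22, 198).

(0, -22, 198)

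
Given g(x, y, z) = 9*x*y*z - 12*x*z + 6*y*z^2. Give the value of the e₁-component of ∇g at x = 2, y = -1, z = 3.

(∇g)_1 = ∂g/∂x = 9*y*z - 12*z
At (2, -1, 3): -63.

-63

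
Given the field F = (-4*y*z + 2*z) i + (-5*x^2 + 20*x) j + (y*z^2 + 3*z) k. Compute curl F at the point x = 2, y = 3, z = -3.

(9, -10, -12)

(∇×F)₁ = ∂F₃/∂y − ∂F₂/∂z = z^2
(∇×F)₂ = ∂F₁/∂z − ∂F₃/∂x = -4*y + 2
(∇×F)₃ = ∂F₂/∂x − ∂F₁/∂y = -10*x + 4*z + 20
∇×F = (z^2, -4*y + 2, -10*x + 4*z + 20)
At (2, 3, -3): (9, -10, -12).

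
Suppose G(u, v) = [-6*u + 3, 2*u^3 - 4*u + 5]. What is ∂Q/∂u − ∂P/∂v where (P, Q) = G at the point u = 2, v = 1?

∂G₂/∂u = 6*u^2 - 4
∂G₁/∂v = 0
Scalar curl = 6*u^2 - 4
At (2, 1): 20.

20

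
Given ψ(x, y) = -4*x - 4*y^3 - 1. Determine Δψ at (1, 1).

-24

∂²ψ/∂x² = 0
∂²ψ/∂y² = -24*y
∇²ψ = -24*y
At (1, 1): -24.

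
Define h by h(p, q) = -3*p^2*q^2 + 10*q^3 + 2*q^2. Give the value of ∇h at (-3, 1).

(18, -20)

∂h/∂p = -6*p*q^2
∂h/∂q = -6*p^2*q + 30*q^2 + 4*q
∇h = (-6*p*q^2, -6*p^2*q + 30*q^2 + 4*q)
At (-3, 1): (18, -20).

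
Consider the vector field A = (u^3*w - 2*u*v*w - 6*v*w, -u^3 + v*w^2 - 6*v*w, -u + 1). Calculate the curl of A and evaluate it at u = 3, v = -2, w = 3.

(0, 52, 9)

(∇×A)₁ = ∂A₃/∂v − ∂A₂/∂w = -2*v*w + 6*v
(∇×A)₂ = ∂A₁/∂w − ∂A₃/∂u = u^3 - 2*u*v - 6*v + 1
(∇×A)₃ = ∂A₂/∂u − ∂A₁/∂v = -3*u^2 + 2*u*w + 6*w
∇×A = (-2*v*w + 6*v, u^3 - 2*u*v - 6*v + 1, -3*u^2 + 2*u*w + 6*w)
At (3, -2, 3): (0, 52, 9).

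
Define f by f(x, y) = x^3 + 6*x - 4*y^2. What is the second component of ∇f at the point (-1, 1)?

(∇f)_2 = ∂f/∂y = -8*y
At (-1, 1): -8.

-8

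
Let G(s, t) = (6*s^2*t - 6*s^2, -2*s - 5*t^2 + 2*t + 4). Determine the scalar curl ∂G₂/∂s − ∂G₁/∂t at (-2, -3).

-26

∂G₂/∂s = -2
∂G₁/∂t = 6*s^2
Scalar curl = -6*s^2 - 2
At (-2, -3): -26.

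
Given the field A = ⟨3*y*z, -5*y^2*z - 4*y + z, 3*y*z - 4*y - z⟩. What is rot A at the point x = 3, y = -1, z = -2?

(∇×A)₁ = ∂A₃/∂y − ∂A₂/∂z = 5*y^2 + 3*z - 5
(∇×A)₂ = ∂A₁/∂z − ∂A₃/∂x = 3*y
(∇×A)₃ = ∂A₂/∂x − ∂A₁/∂y = -3*z
∇×A = (5*y^2 + 3*z - 5, 3*y, -3*z)
At (3, -1, -2): (-6, -3, 6).

(-6, -3, 6)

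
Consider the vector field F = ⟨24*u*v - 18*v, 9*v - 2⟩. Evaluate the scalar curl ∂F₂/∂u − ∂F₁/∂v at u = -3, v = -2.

90

∂F₂/∂u = 0
∂F₁/∂v = 24*u - 18
Scalar curl = -24*u + 18
At (-3, -2): 90.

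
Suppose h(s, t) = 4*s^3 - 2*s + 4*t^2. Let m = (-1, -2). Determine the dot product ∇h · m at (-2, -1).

∂h/∂s = 12*s^2 - 2
∂h/∂t = 8*t
∇h at (-2, -1) = (46, -8)
∇h · m = (46)(-1) + (-8)(-2) = -30

-30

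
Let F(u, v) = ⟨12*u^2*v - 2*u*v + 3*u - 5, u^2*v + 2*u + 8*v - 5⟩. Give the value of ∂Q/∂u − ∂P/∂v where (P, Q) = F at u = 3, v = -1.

∂F₂/∂u = 2*u*v + 2
∂F₁/∂v = 12*u^2 - 2*u
Scalar curl = -12*u^2 + 2*u*v + 2*u + 2
At (3, -1): -106.

-106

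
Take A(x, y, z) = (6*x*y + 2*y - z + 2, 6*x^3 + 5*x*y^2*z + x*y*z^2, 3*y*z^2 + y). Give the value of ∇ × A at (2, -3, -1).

(∇×A)₁ = ∂A₃/∂y − ∂A₂/∂z = -5*x*y^2 - 2*x*y*z + 3*z^2 + 1
(∇×A)₂ = ∂A₁/∂z − ∂A₃/∂x = -1
(∇×A)₃ = ∂A₂/∂x − ∂A₁/∂y = 18*x^2 - 6*x + 5*y^2*z + y*z^2 - 2
∇×A = (-5*x*y^2 - 2*x*y*z + 3*z^2 + 1, -1, 18*x^2 - 6*x + 5*y^2*z + y*z^2 - 2)
At (2, -3, -1): (-98, -1, 10).

(-98, -1, 10)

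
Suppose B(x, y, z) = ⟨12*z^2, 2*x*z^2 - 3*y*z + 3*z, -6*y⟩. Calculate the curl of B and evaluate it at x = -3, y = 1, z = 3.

(30, 72, 18)

(∇×B)₁ = ∂B₃/∂y − ∂B₂/∂z = -4*x*z + 3*y - 9
(∇×B)₂ = ∂B₁/∂z − ∂B₃/∂x = 24*z
(∇×B)₃ = ∂B₂/∂x − ∂B₁/∂y = 2*z^2
∇×B = (-4*x*z + 3*y - 9, 24*z, 2*z^2)
At (-3, 1, 3): (30, 72, 18).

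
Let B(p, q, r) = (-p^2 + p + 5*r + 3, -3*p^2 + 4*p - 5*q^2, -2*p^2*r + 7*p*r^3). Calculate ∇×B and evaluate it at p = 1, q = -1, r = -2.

(∇×B)₁ = ∂B₃/∂q − ∂B₂/∂r = 0
(∇×B)₂ = ∂B₁/∂r − ∂B₃/∂p = 4*p*r - 7*r^3 + 5
(∇×B)₃ = ∂B₂/∂p − ∂B₁/∂q = -6*p + 4
∇×B = (0, 4*p*r - 7*r^3 + 5, -6*p + 4)
At (1, -1, -2): (0, 53, -2).

(0, 53, -2)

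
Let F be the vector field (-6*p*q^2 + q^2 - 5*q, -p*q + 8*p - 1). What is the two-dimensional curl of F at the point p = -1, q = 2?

∂F₂/∂p = -q + 8
∂F₁/∂q = -12*p*q + 2*q - 5
Scalar curl = 12*p*q - 3*q + 13
At (-1, 2): -17.

-17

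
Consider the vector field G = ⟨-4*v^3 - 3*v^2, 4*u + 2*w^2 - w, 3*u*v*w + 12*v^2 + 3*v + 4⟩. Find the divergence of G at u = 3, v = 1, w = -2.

∂G₁/∂u = 0
∂G₂/∂v = 0
∂G₃/∂w = 3*u*v
∇·G = 3*u*v
At (3, 1, -2): 9.

9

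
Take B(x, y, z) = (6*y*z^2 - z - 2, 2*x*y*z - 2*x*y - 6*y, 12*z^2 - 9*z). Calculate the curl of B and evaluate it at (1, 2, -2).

(-4, -49, -36)

(∇×B)₁ = ∂B₃/∂y − ∂B₂/∂z = -2*x*y
(∇×B)₂ = ∂B₁/∂z − ∂B₃/∂x = 12*y*z - 1
(∇×B)₃ = ∂B₂/∂x − ∂B₁/∂y = 2*y*z - 2*y - 6*z^2
∇×B = (-2*x*y, 12*y*z - 1, 2*y*z - 2*y - 6*z^2)
At (1, 2, -2): (-4, -49, -36).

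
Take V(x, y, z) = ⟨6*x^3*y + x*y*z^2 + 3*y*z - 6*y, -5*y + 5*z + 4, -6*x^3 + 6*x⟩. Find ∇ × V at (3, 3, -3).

(∇×V)₁ = ∂V₃/∂y − ∂V₂/∂z = -5
(∇×V)₂ = ∂V₁/∂z − ∂V₃/∂x = 18*x^2 + 2*x*y*z + 3*y - 6
(∇×V)₃ = ∂V₂/∂x − ∂V₁/∂y = -6*x^3 - x*z^2 - 3*z + 6
∇×V = (-5, 18*x^2 + 2*x*y*z + 3*y - 6, -6*x^3 - x*z^2 - 3*z + 6)
At (3, 3, -3): (-5, 111, -174).

(-5, 111, -174)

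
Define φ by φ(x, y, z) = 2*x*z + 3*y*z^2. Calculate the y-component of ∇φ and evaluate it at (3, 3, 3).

27

(∇φ)_2 = ∂φ/∂y = 3*z^2
At (3, 3, 3): 27.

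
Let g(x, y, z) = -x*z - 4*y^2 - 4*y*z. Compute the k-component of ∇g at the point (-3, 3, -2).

-9

(∇g)_3 = ∂g/∂z = -x - 4*y
At (-3, 3, -2): -9.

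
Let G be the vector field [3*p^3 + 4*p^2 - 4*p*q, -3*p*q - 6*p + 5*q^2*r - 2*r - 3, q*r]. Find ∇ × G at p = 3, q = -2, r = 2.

(-16, 0, 12)

(∇×G)₁ = ∂G₃/∂q − ∂G₂/∂r = -5*q^2 + r + 2
(∇×G)₂ = ∂G₁/∂r − ∂G₃/∂p = 0
(∇×G)₃ = ∂G₂/∂p − ∂G₁/∂q = 4*p - 3*q - 6
∇×G = (-5*q^2 + r + 2, 0, 4*p - 3*q - 6)
At (3, -2, 2): (-16, 0, 12).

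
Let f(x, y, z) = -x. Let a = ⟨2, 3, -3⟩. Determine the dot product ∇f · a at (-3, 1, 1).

-2

∂f/∂x = -1
∂f/∂y = 0
∂f/∂z = 0
∇f at (-3, 1, 1) = (-1, 0, 0)
∇f · a = (-1)(2) + (0)(3) + (0)(-3) = -2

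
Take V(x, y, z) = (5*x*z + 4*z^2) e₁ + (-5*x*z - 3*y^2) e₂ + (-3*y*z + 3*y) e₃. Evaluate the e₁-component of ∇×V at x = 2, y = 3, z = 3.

(∇×V)_1 = ∂V₃/∂y − ∂V₂/∂z
= -3*z + 3 − (-5*x)
= 5*x - 3*z + 3
At (2, 3, 3): 4.

4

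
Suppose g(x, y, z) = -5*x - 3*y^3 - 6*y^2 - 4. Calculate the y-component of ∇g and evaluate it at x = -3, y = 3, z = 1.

-117

(∇g)_2 = ∂g/∂y = -9*y^2 - 12*y
At (-3, 3, 1): -117.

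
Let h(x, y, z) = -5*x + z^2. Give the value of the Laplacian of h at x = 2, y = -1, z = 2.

∂²h/∂x² = 0
∂²h/∂y² = 0
∂²h/∂z² = 2
∇²h = 2
At (2, -1, 2): 2.

2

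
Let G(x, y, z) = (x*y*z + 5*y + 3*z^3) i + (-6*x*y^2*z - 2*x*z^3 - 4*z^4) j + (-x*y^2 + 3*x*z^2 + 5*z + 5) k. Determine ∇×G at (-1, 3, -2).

(-200, 30, 117)

(∇×G)₁ = ∂G₃/∂y − ∂G₂/∂z = 6*x*y^2 - 2*x*y + 6*x*z^2 + 16*z^3
(∇×G)₂ = ∂G₁/∂z − ∂G₃/∂x = x*y + y^2 + 6*z^2
(∇×G)₃ = ∂G₂/∂x − ∂G₁/∂y = -x*z - 6*y^2*z - 2*z^3 - 5
∇×G = (6*x*y^2 - 2*x*y + 6*x*z^2 + 16*z^3, x*y + y^2 + 6*z^2, -x*z - 6*y^2*z - 2*z^3 - 5)
At (-1, 3, -2): (-200, 30, 117).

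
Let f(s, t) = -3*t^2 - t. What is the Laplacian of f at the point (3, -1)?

-6

∂²f/∂s² = 0
∂²f/∂t² = -6
∇²f = -6
At (3, -1): -6.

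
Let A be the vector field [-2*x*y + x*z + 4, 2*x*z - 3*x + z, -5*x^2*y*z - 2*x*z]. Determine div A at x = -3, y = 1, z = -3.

-44

∂A₁/∂x = -2*y + z
∂A₂/∂y = 0
∂A₃/∂z = -5*x^2*y - 2*x
∇·A = -5*x^2*y - 2*x - 2*y + z
At (-3, 1, -3): -44.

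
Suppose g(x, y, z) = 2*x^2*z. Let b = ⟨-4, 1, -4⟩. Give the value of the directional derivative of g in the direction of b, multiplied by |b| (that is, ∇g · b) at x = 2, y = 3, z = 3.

∂g/∂x = 4*x*z
∂g/∂y = 0
∂g/∂z = 2*x^2
∇g at (2, 3, 3) = (24, 0, 8)
∇g · b = (24)(-4) + (0)(1) + (8)(-4) = -128

-128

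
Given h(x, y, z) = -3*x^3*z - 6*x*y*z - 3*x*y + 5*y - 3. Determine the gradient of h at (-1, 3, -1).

(18, 2, 21)

∂h/∂x = -9*x^2*z - 6*y*z - 3*y
∂h/∂y = -6*x*z - 3*x + 5
∂h/∂z = -3*x^3 - 6*x*y
∇h = (-9*x^2*z - 6*y*z - 3*y, -6*x*z - 3*x + 5, -3*x^3 - 6*x*y)
At (-1, 3, -1): (18, 2, 21).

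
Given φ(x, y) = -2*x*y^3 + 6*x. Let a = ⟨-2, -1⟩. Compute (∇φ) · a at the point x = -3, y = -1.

∂φ/∂x = -2*y^3 + 6
∂φ/∂y = -6*x*y^2
∇φ at (-3, -1) = (8, 18)
∇φ · a = (8)(-2) + (18)(-1) = -34

-34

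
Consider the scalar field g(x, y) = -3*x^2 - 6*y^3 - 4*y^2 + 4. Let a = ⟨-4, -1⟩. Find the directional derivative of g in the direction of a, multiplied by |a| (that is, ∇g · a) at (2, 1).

∂g/∂x = -6*x
∂g/∂y = -18*y^2 - 8*y
∇g at (2, 1) = (-12, -26)
∇g · a = (-12)(-4) + (-26)(-1) = 74

74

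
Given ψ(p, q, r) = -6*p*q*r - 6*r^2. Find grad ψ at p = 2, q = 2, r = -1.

∂ψ/∂p = -6*q*r
∂ψ/∂q = -6*p*r
∂ψ/∂r = -6*p*q - 12*r
∇ψ = (-6*q*r, -6*p*r, -6*p*q - 12*r)
At (2, 2, -1): (12, 12, -12).

(12, 12, -12)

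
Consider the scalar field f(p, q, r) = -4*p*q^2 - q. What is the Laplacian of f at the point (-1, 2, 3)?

∂²f/∂p² = 0
∂²f/∂q² = -8*p
∂²f/∂r² = 0
∇²f = -8*p
At (-1, 2, 3): 8.

8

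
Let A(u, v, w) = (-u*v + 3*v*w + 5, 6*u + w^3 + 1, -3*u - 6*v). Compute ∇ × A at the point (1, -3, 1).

(∇×A)₁ = ∂A₃/∂v − ∂A₂/∂w = -3*w^2 - 6
(∇×A)₂ = ∂A₁/∂w − ∂A₃/∂u = 3*v + 3
(∇×A)₃ = ∂A₂/∂u − ∂A₁/∂v = u - 3*w + 6
∇×A = (-3*w^2 - 6, 3*v + 3, u - 3*w + 6)
At (1, -3, 1): (-9, -6, 4).

(-9, -6, 4)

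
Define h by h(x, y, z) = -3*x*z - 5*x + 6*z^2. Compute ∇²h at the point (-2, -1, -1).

12

∂²h/∂x² = 0
∂²h/∂y² = 0
∂²h/∂z² = 12
∇²h = 12
At (-2, -1, -1): 12.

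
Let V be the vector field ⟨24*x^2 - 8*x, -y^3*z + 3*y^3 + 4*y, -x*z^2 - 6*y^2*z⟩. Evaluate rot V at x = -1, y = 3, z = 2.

(-45, 4, 0)

(∇×V)₁ = ∂V₃/∂y − ∂V₂/∂z = y^3 - 12*y*z
(∇×V)₂ = ∂V₁/∂z − ∂V₃/∂x = z^2
(∇×V)₃ = ∂V₂/∂x − ∂V₁/∂y = 0
∇×V = (y^3 - 12*y*z, z^2, 0)
At (-1, 3, 2): (-45, 4, 0).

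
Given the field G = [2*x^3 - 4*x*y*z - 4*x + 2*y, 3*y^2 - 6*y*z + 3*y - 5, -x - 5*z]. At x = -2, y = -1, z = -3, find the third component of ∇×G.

(∇×G)_3 = ∂G₂/∂x − ∂G₁/∂y
= 0 − (-4*x*z + 2)
= 4*x*z - 2
At (-2, -1, -3): 22.

22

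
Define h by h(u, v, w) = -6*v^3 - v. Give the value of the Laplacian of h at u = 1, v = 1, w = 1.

∂²h/∂u² = 0
∂²h/∂v² = -36*v
∂²h/∂w² = 0
∇²h = -36*v
At (1, 1, 1): -36.

-36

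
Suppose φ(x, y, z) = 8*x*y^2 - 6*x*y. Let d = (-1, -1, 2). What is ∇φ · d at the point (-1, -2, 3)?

∂φ/∂x = 8*y^2 - 6*y
∂φ/∂y = 16*x*y - 6*x
∂φ/∂z = 0
∇φ at (-1, -2, 3) = (44, 38, 0)
∇φ · d = (44)(-1) + (38)(-1) + (0)(2) = -82

-82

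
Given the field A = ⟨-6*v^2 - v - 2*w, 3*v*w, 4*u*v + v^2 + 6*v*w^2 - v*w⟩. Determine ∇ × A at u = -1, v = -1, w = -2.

(∇×A)₁ = ∂A₃/∂v − ∂A₂/∂w = 4*u - v + 6*w^2 - w
(∇×A)₂ = ∂A₁/∂w − ∂A₃/∂u = -4*v - 2
(∇×A)₃ = ∂A₂/∂u − ∂A₁/∂v = 12*v + 1
∇×A = (4*u - v + 6*w^2 - w, -4*v - 2, 12*v + 1)
At (-1, -1, -2): (23, 2, -11).

(23, 2, -11)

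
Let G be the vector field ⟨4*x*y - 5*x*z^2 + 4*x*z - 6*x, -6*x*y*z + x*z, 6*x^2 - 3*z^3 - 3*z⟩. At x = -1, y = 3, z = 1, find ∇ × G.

(-17, 18, -13)

(∇×G)₁ = ∂G₃/∂y − ∂G₂/∂z = 6*x*y - x
(∇×G)₂ = ∂G₁/∂z − ∂G₃/∂x = -10*x*z - 8*x
(∇×G)₃ = ∂G₂/∂x − ∂G₁/∂y = -4*x - 6*y*z + z
∇×G = (6*x*y - x, -10*x*z - 8*x, -4*x - 6*y*z + z)
At (-1, 3, 1): (-17, 18, -13).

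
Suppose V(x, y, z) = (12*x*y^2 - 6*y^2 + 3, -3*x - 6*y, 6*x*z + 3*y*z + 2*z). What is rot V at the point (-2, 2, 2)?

(6, -12, 117)

(∇×V)₁ = ∂V₃/∂y − ∂V₂/∂z = 3*z
(∇×V)₂ = ∂V₁/∂z − ∂V₃/∂x = -6*z
(∇×V)₃ = ∂V₂/∂x − ∂V₁/∂y = -24*x*y + 12*y - 3
∇×V = (3*z, -6*z, -24*x*y + 12*y - 3)
At (-2, 2, 2): (6, -12, 117).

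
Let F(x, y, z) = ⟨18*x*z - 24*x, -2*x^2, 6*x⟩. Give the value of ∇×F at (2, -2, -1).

(0, 30, -8)

(∇×F)₁ = ∂F₃/∂y − ∂F₂/∂z = 0
(∇×F)₂ = ∂F₁/∂z − ∂F₃/∂x = 18*x - 6
(∇×F)₃ = ∂F₂/∂x − ∂F₁/∂y = -4*x
∇×F = (0, 18*x - 6, -4*x)
At (2, -2, -1): (0, 30, -8).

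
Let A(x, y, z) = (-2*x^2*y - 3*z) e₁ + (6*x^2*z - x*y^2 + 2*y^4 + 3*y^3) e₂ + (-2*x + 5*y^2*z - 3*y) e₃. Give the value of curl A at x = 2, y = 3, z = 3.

(63, -1, 71)

(∇×A)₁ = ∂A₃/∂y − ∂A₂/∂z = -6*x^2 + 10*y*z - 3
(∇×A)₂ = ∂A₁/∂z − ∂A₃/∂x = -1
(∇×A)₃ = ∂A₂/∂x − ∂A₁/∂y = 2*x^2 + 12*x*z - y^2
∇×A = (-6*x^2 + 10*y*z - 3, -1, 2*x^2 + 12*x*z - y^2)
At (2, 3, 3): (63, -1, 71).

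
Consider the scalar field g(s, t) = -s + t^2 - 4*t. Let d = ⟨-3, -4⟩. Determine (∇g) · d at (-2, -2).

∂g/∂s = -1
∂g/∂t = 2*t - 4
∇g at (-2, -2) = (-1, -8)
∇g · d = (-1)(-3) + (-8)(-4) = 35

35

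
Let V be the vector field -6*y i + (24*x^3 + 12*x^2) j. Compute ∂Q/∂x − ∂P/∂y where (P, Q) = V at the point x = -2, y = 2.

∂V₂/∂x = 72*x^2 + 24*x
∂V₁/∂y = -6
Scalar curl = 72*x^2 + 24*x + 6
At (-2, 2): 246.

246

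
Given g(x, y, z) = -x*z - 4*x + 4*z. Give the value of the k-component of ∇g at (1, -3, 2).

(∇g)_3 = ∂g/∂z = -x + 4
At (1, -3, 2): 3.

3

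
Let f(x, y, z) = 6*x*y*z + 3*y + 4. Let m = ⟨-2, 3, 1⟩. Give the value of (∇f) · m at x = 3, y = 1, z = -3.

-99

∂f/∂x = 6*y*z
∂f/∂y = 6*x*z + 3
∂f/∂z = 6*x*y
∇f at (3, 1, -3) = (-18, -51, 18)
∇f · m = (-18)(-2) + (-51)(3) + (18)(1) = -99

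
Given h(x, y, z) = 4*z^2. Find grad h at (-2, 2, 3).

∂h/∂x = 0
∂h/∂y = 0
∂h/∂z = 8*z
∇h = (0, 0, 8*z)
At (-2, 2, 3): (0, 0, 24).

(0, 0, 24)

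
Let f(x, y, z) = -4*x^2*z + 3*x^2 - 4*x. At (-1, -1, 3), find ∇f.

(14, 0, -4)

∂f/∂x = -8*x*z + 6*x - 4
∂f/∂y = 0
∂f/∂z = -4*x^2
∇f = (-8*x*z + 6*x - 4, 0, -4*x^2)
At (-1, -1, 3): (14, 0, -4).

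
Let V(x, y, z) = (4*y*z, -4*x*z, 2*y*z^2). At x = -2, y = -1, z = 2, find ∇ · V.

∂V₁/∂x = 0
∂V₂/∂y = 0
∂V₃/∂z = 4*y*z
∇·V = 4*y*z
At (-2, -1, 2): -8.

-8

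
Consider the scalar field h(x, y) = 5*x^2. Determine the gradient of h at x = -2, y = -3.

(-20, 0)

∂h/∂x = 10*x
∂h/∂y = 0
∇h = (10*x, 0)
At (-2, -3): (-20, 0).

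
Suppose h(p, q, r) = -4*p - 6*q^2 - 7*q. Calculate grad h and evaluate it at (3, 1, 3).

(-4, -19, 0)

∂h/∂p = -4
∂h/∂q = -12*q - 7
∂h/∂r = 0
∇h = (-4, -12*q - 7, 0)
At (3, 1, 3): (-4, -19, 0).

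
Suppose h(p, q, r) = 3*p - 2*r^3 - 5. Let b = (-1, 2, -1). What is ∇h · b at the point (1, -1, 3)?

∂h/∂p = 3
∂h/∂q = 0
∂h/∂r = -6*r^2
∇h at (1, -1, 3) = (3, 0, -54)
∇h · b = (3)(-1) + (0)(2) + (-54)(-1) = 51

51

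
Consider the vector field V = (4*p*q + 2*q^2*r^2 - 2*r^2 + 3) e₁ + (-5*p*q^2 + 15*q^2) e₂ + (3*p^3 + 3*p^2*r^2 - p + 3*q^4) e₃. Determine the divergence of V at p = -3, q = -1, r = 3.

∂V₁/∂p = 4*q
∂V₂/∂q = -10*p*q + 30*q
∂V₃/∂r = 6*p^2*r
∇·V = 6*p^2*r - 10*p*q + 34*q
At (-3, -1, 3): 98.

98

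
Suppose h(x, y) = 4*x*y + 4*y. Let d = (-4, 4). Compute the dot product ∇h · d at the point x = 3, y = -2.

96

∂h/∂x = 4*y
∂h/∂y = 4*x + 4
∇h at (3, -2) = (-8, 16)
∇h · d = (-8)(-4) + (16)(4) = 96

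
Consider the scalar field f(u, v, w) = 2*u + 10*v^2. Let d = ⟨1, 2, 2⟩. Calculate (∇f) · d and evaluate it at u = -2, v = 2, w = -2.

82

∂f/∂u = 2
∂f/∂v = 20*v
∂f/∂w = 0
∇f at (-2, 2, -2) = (2, 40, 0)
∇f · d = (2)(1) + (40)(2) + (0)(2) = 82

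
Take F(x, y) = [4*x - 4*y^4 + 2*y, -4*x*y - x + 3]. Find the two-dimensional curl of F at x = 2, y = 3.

417

∂F₂/∂x = -4*y - 1
∂F₁/∂y = -16*y^3 + 2
Scalar curl = 16*y^3 - 4*y - 3
At (2, 3): 417.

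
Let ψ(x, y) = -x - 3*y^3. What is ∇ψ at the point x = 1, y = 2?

∂ψ/∂x = -1
∂ψ/∂y = -9*y^2
∇ψ = (-1, -9*y^2)
At (1, 2): (-1, -36).

(-1, -36)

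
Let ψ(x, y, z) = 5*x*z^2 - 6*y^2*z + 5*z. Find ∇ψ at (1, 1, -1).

(5, 12, -11)

∂ψ/∂x = 5*z^2
∂ψ/∂y = -12*y*z
∂ψ/∂z = 10*x*z - 6*y^2 + 5
∇ψ = (5*z^2, -12*y*z, 10*x*z - 6*y^2 + 5)
At (1, 1, -1): (5, 12, -11).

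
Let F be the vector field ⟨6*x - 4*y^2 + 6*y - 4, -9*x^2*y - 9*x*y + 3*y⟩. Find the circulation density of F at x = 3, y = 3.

-171

∂F₂/∂x = -18*x*y - 9*y
∂F₁/∂y = -8*y + 6
Scalar curl = -18*x*y - y - 6
At (3, 3): -171.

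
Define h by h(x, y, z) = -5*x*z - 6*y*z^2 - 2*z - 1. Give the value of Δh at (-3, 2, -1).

-24

∂²h/∂x² = 0
∂²h/∂y² = 0
∂²h/∂z² = -12*y
∇²h = -12*y
At (-3, 2, -1): -24.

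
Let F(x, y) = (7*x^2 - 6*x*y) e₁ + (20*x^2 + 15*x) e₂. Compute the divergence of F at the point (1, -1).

∂F₁/∂x = 14*x - 6*y
∂F₂/∂y = 0
∇·F = 14*x - 6*y
At (1, -1): 20.

20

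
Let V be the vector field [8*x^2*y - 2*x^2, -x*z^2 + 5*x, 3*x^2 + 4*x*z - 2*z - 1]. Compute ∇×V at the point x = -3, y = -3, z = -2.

(∇×V)₁ = ∂V₃/∂y − ∂V₂/∂z = 2*x*z
(∇×V)₂ = ∂V₁/∂z − ∂V₃/∂x = -6*x - 4*z
(∇×V)₃ = ∂V₂/∂x − ∂V₁/∂y = -8*x^2 - z^2 + 5
∇×V = (2*x*z, -6*x - 4*z, -8*x^2 - z^2 + 5)
At (-3, -3, -2): (12, 26, -71).

(12, 26, -71)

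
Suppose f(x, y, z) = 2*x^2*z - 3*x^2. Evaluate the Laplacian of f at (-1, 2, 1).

∂²f/∂x² = 2*(2*z - 3)
∂²f/∂y² = 0
∂²f/∂z² = 0
∇²f = 4*z - 6
At (-1, 2, 1): -2.

-2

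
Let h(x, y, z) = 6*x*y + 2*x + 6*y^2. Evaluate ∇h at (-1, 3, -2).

∂h/∂x = 6*y + 2
∂h/∂y = 6*x + 12*y
∂h/∂z = 0
∇h = (6*y + 2, 6*x + 12*y, 0)
At (-1, 3, -2): (20, 30, 0).

(20, 30, 0)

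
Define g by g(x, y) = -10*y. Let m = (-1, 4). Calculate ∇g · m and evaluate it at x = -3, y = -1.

-40

∂g/∂x = 0
∂g/∂y = -10
∇g at (-3, -1) = (0, -10)
∇g · m = (0)(-1) + (-10)(4) = -40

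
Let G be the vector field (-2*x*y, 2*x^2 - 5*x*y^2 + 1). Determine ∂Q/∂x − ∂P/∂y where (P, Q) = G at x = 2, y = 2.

∂G₂/∂x = 4*x - 5*y^2
∂G₁/∂y = -2*x
Scalar curl = 6*x - 5*y^2
At (2, 2): -8.

-8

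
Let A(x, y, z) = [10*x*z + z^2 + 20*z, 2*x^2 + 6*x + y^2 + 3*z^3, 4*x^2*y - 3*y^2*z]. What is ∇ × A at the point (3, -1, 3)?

(-27, 80, 18)

(∇×A)₁ = ∂A₃/∂y − ∂A₂/∂z = 4*x^2 - 6*y*z - 9*z^2
(∇×A)₂ = ∂A₁/∂z − ∂A₃/∂x = -8*x*y + 10*x + 2*z + 20
(∇×A)₃ = ∂A₂/∂x − ∂A₁/∂y = 4*x + 6
∇×A = (4*x^2 - 6*y*z - 9*z^2, -8*x*y + 10*x + 2*z + 20, 4*x + 6)
At (3, -1, 3): (-27, 80, 18).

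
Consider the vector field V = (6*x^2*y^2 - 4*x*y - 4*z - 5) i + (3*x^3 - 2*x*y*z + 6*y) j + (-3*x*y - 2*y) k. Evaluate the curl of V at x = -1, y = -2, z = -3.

(∇×V)₁ = ∂V₃/∂y − ∂V₂/∂z = 2*x*y - 3*x - 2
(∇×V)₂ = ∂V₁/∂z − ∂V₃/∂x = 3*y - 4
(∇×V)₃ = ∂V₂/∂x − ∂V₁/∂y = -12*x^2*y + 9*x^2 + 4*x - 2*y*z
∇×V = (2*x*y - 3*x - 2, 3*y - 4, -12*x^2*y + 9*x^2 + 4*x - 2*y*z)
At (-1, -2, -3): (5, -10, 17).

(5, -10, 17)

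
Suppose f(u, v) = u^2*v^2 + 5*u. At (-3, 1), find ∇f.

(-1, 18)

∂f/∂u = 2*u*v^2 + 5
∂f/∂v = 2*u^2*v
∇f = (2*u*v^2 + 5, 2*u^2*v)
At (-3, 1): (-1, 18).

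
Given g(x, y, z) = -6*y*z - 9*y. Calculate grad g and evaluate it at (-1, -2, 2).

(0, -21, 12)

∂g/∂x = 0
∂g/∂y = -6*z - 9
∂g/∂z = -6*y
∇g = (0, -6*z - 9, -6*y)
At (-1, -2, 2): (0, -21, 12).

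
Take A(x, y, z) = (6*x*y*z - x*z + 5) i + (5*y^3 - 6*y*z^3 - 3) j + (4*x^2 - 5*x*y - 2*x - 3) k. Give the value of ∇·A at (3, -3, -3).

∂A₁/∂x = 6*y*z - z
∂A₂/∂y = 15*y^2 - 6*z^3
∂A₃/∂z = 0
∇·A = 15*y^2 + 6*y*z - 6*z^3 - z
At (3, -3, -3): 354.

354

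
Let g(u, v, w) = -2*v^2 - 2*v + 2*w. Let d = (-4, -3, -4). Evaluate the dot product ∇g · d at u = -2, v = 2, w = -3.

∂g/∂u = 0
∂g/∂v = -4*v - 2
∂g/∂w = 2
∇g at (-2, 2, -3) = (0, -10, 2)
∇g · d = (0)(-4) + (-10)(-3) + (2)(-4) = 22

22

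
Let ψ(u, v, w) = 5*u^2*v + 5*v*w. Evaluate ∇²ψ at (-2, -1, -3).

∂²ψ/∂u² = 10*v
∂²ψ/∂v² = 0
∂²ψ/∂w² = 0
∇²ψ = 10*v
At (-2, -1, -3): -10.

-10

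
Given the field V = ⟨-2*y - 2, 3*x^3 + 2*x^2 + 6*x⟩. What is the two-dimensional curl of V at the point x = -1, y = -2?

∂V₂/∂x = 9*x^2 + 4*x + 6
∂V₁/∂y = -2
Scalar curl = 9*x^2 + 4*x + 8
At (-1, -2): 13.

13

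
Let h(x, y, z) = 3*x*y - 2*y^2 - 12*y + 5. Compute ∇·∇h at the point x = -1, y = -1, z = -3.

-4

∂²h/∂x² = 0
∂²h/∂y² = -4
∂²h/∂z² = 0
∇²h = -4
At (-1, -1, -3): -4.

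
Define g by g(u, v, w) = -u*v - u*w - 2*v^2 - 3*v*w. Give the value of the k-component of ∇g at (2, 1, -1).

-5

(∇g)_3 = ∂g/∂w = -u - 3*v
At (2, 1, -1): -5.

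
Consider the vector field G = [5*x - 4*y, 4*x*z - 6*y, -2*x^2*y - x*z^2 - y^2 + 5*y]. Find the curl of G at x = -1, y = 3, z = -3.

(∇×G)₁ = ∂G₃/∂y − ∂G₂/∂z = -2*x^2 - 4*x - 2*y + 5
(∇×G)₂ = ∂G₁/∂z − ∂G₃/∂x = 4*x*y + z^2
(∇×G)₃ = ∂G₂/∂x − ∂G₁/∂y = 4*z + 4
∇×G = (-2*x^2 - 4*x - 2*y + 5, 4*x*y + z^2, 4*z + 4)
At (-1, 3, -3): (1, -3, -8).

(1, -3, -8)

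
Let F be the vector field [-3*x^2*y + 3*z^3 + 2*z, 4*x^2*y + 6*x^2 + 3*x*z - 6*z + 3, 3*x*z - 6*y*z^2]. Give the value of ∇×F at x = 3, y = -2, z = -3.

(∇×F)₁ = ∂F₃/∂y − ∂F₂/∂z = -3*x - 6*z^2 + 6
(∇×F)₂ = ∂F₁/∂z − ∂F₃/∂x = 9*z^2 - 3*z + 2
(∇×F)₃ = ∂F₂/∂x − ∂F₁/∂y = 3*x^2 + 8*x*y + 12*x + 3*z
∇×F = (-3*x - 6*z^2 + 6, 9*z^2 - 3*z + 2, 3*x^2 + 8*x*y + 12*x + 3*z)
At (3, -2, -3): (-57, 92, 6).

(-57, 92, 6)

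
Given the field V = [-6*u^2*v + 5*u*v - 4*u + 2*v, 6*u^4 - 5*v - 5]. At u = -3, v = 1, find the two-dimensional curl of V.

-581

∂V₂/∂u = 24*u^3
∂V₁/∂v = -6*u^2 + 5*u + 2
Scalar curl = 24*u^3 + 6*u^2 - 5*u - 2
At (-3, 1): -581.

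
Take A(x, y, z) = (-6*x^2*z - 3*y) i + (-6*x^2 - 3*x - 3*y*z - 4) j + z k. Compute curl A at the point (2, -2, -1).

(-6, -24, -24)

(∇×A)₁ = ∂A₃/∂y − ∂A₂/∂z = 3*y
(∇×A)₂ = ∂A₁/∂z − ∂A₃/∂x = -6*x^2
(∇×A)₃ = ∂A₂/∂x − ∂A₁/∂y = -12*x
∇×A = (3*y, -6*x^2, -12*x)
At (2, -2, -1): (-6, -24, -24).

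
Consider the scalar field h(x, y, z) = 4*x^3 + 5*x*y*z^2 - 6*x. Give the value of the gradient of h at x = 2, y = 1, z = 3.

(87, 90, 60)

∂h/∂x = 12*x^2 + 5*y*z^2 - 6
∂h/∂y = 5*x*z^2
∂h/∂z = 10*x*y*z
∇h = (12*x^2 + 5*y*z^2 - 6, 5*x*z^2, 10*x*y*z)
At (2, 1, 3): (87, 90, 60).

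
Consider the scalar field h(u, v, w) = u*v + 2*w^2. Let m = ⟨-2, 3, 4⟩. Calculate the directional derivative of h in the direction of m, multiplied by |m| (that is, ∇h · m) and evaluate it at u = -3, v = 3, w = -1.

∂h/∂u = v
∂h/∂v = u
∂h/∂w = 4*w
∇h at (-3, 3, -1) = (3, -3, -4)
∇h · m = (3)(-2) + (-3)(3) + (-4)(4) = -31

-31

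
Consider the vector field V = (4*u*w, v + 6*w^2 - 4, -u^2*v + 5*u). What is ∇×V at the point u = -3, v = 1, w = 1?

(-21, -23, 0)

(∇×V)₁ = ∂V₃/∂v − ∂V₂/∂w = -u^2 - 12*w
(∇×V)₂ = ∂V₁/∂w − ∂V₃/∂u = 2*u*v + 4*u - 5
(∇×V)₃ = ∂V₂/∂u − ∂V₁/∂v = 0
∇×V = (-u^2 - 12*w, 2*u*v + 4*u - 5, 0)
At (-3, 1, 1): (-21, -23, 0).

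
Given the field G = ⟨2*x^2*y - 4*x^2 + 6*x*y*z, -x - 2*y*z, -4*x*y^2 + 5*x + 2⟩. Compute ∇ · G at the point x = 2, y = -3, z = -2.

∂G₁/∂x = 4*x*y - 8*x + 6*y*z
∂G₂/∂y = -2*z
∂G₃/∂z = 0
∇·G = 4*x*y - 8*x + 6*y*z - 2*z
At (2, -3, -2): 0.

0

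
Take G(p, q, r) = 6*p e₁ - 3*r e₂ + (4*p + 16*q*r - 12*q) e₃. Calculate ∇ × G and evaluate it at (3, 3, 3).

(∇×G)₁ = ∂G₃/∂q − ∂G₂/∂r = 16*r - 9
(∇×G)₂ = ∂G₁/∂r − ∂G₃/∂p = -4
(∇×G)₃ = ∂G₂/∂p − ∂G₁/∂q = 0
∇×G = (16*r - 9, -4, 0)
At (3, 3, 3): (39, -4, 0).

(39, -4, 0)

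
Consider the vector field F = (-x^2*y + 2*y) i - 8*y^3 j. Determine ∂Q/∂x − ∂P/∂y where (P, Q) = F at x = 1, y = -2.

-1

∂F₂/∂x = 0
∂F₁/∂y = -x^2 + 2
Scalar curl = x^2 - 2
At (1, -2): -1.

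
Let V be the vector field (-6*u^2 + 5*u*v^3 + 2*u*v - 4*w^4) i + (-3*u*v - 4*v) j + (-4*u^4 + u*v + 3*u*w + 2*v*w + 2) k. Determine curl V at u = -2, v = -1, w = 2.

(2, -261, 37)

(∇×V)₁ = ∂V₃/∂v − ∂V₂/∂w = u + 2*w
(∇×V)₂ = ∂V₁/∂w − ∂V₃/∂u = 16*u^3 - v - 16*w^3 - 3*w
(∇×V)₃ = ∂V₂/∂u − ∂V₁/∂v = -15*u*v^2 - 2*u - 3*v
∇×V = (u + 2*w, 16*u^3 - v - 16*w^3 - 3*w, -15*u*v^2 - 2*u - 3*v)
At (-2, -1, 2): (2, -261, 37).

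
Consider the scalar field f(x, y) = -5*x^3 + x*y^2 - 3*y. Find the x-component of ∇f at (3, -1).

-134

(∇f)_1 = ∂f/∂x = -15*x^2 + y^2
At (3, -1): -134.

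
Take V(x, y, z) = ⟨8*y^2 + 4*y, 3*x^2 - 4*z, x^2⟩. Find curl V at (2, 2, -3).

(∇×V)₁ = ∂V₃/∂y − ∂V₂/∂z = 4
(∇×V)₂ = ∂V₁/∂z − ∂V₃/∂x = -2*x
(∇×V)₃ = ∂V₂/∂x − ∂V₁/∂y = 6*x - 16*y - 4
∇×V = (4, -2*x, 6*x - 16*y - 4)
At (2, 2, -3): (4, -4, -24).

(4, -4, -24)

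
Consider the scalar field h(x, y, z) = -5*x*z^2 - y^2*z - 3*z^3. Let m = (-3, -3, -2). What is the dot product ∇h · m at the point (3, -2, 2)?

236

∂h/∂x = -5*z^2
∂h/∂y = -2*y*z
∂h/∂z = -10*x*z - y^2 - 9*z^2
∇h at (3, -2, 2) = (-20, 8, -100)
∇h · m = (-20)(-3) + (8)(-3) + (-100)(-2) = 236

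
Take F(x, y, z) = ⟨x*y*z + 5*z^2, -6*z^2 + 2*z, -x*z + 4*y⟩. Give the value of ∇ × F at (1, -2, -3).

(∇×F)₁ = ∂F₃/∂y − ∂F₂/∂z = 12*z + 2
(∇×F)₂ = ∂F₁/∂z − ∂F₃/∂x = x*y + 11*z
(∇×F)₃ = ∂F₂/∂x − ∂F₁/∂y = -x*z
∇×F = (12*z + 2, x*y + 11*z, -x*z)
At (1, -2, -3): (-34, -35, 3).

(-34, -35, 3)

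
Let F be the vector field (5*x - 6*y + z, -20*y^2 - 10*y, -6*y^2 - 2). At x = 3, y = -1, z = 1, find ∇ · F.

35

∂F₁/∂x = 5
∂F₂/∂y = -40*y - 10
∂F₃/∂z = 0
∇·F = -40*y - 5
At (3, -1, 1): 35.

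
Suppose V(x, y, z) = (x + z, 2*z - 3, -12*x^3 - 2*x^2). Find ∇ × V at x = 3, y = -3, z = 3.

(-2, 337, 0)

(∇×V)₁ = ∂V₃/∂y − ∂V₂/∂z = -2
(∇×V)₂ = ∂V₁/∂z − ∂V₃/∂x = 36*x^2 + 4*x + 1
(∇×V)₃ = ∂V₂/∂x − ∂V₁/∂y = 0
∇×V = (-2, 36*x^2 + 4*x + 1, 0)
At (3, -3, 3): (-2, 337, 0).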